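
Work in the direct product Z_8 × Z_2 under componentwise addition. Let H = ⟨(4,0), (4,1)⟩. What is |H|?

|⟨(4,0)⟩| = 2 and |⟨(4,1)⟩| = 2, so |H| is a multiple of lcm(2, 2) = 2 and divides |G| = 16.
Closing under the operation: H = {(0,0), (0,1), (4,0), (4,1)}, so |H| = 4.

4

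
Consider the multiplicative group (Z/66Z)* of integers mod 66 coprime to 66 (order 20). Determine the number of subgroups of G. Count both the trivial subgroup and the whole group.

|G| = 20, so by Lagrange every subgroup order divides 20. Divisors: 1, 2, 4, 5, 10, 20.
Subgroups by order — order 1: 1; order 2: 3; order 4: 1; order 5: 1; order 10: 3; order 20: 1.
Total: 1 + 3 + 1 + 1 + 3 + 1 = 10.

10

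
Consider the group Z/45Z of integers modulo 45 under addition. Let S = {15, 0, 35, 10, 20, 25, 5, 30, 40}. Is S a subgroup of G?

Yes

|S| = 9 divides |G| = 45, consistent with Lagrange.
S contains the identity, every element's inverse is in S, and S is closed under +: it is a subgroup.
In fact S = ⟨35⟩.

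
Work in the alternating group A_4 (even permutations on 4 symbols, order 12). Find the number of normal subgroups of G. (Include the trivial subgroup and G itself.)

G has 10 subgroups. Checking conjugation-invariance by order — order 1: 1/1 normal; order 2: 0/3 normal; order 3: 0/4 normal; order 4: 1/1 normal; order 12: 1/1 normal.
Total normal subgroups: 3.

3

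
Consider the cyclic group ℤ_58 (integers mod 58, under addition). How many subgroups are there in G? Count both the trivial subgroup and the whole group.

4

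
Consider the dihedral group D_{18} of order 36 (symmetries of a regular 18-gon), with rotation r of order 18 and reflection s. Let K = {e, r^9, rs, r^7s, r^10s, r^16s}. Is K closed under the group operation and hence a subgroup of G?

Closure fails: r^7s · rs = r^6 ∉ K. So K is not a subgroup.

No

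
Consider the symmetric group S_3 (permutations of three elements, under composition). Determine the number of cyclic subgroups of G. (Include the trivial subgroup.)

Each element a generates a cyclic subgroup ⟨a⟩; distinct elements may generate the same one (a cyclic group of order d has φ(d) generators).
Cyclic subgroups by order — order 1: 1; order 2: 3; order 3: 1.
Total: 5.

5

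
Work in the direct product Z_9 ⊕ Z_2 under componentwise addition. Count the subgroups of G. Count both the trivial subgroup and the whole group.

|G| = 18, so by Lagrange every subgroup order divides 18. Divisors: 1, 2, 3, 6, 9, 18.
Subgroups by order — order 1: 1; order 2: 1; order 3: 1; order 6: 1; order 9: 1; order 18: 1.
Total: 1 + 1 + 1 + 1 + 1 + 1 = 6.

6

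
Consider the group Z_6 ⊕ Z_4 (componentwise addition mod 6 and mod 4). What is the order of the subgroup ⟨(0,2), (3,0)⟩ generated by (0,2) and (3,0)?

|⟨(0,2)⟩| = 2 and |⟨(3,0)⟩| = 2, so |H| is a multiple of lcm(2, 2) = 2 and divides |G| = 24.
Closing under the operation: H = {(0,0), (0,2), (3,0), (3,2)}, so |H| = 4.

4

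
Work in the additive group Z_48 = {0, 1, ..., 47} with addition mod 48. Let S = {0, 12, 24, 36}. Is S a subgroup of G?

Yes

|S| = 4 divides |G| = 48, consistent with Lagrange.
S contains the identity, every element's inverse is in S, and S is closed under +: it is a subgroup.
In fact S = ⟨12⟩.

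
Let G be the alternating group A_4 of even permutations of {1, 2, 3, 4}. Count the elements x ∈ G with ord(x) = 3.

8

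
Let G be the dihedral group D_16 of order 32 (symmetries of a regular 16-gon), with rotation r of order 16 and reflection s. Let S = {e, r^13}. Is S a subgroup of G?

No

r^13 ∈ S but its inverse r^3 ∉ S, so S is not a subgroup.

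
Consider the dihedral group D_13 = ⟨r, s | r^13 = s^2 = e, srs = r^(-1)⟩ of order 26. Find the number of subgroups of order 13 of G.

|G| = 26 and 13 | 26, so subgroups of order 13 are possible by Lagrange.
The subgroups of order 13 are: {e, r, r^2, r^3, r^4, r^5, r^6, r^7, r^8, r^9, r^10, r^11, r^12}.
So G has 1 subgroup of order 13.

1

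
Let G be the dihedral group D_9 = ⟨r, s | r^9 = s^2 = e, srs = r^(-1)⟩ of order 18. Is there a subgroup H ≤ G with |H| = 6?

Yes

6 | 18. A subgroup of order 6 is {e, r^3, r^6, r^2s, r^5s, r^8s}.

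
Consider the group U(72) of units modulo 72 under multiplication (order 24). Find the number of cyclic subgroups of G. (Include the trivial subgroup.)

16

Each element a generates a cyclic subgroup ⟨a⟩; distinct elements may generate the same one (a cyclic group of order d has φ(d) generators).
Cyclic subgroups by order — order 1: 1; order 2: 7; order 3: 1; order 6: 7.
Total: 16.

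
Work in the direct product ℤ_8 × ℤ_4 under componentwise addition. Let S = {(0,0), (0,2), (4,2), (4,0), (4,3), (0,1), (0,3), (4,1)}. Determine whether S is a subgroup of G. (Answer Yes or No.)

Yes

|S| = 8 divides |G| = 32, consistent with Lagrange.
S contains the identity, every element's inverse is in S, and S is closed under +: it is a subgroup.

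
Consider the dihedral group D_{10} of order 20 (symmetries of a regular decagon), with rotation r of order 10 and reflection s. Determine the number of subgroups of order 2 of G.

11

|G| = 20 and 2 | 20, so subgroups of order 2 are possible by Lagrange.
The subgroups of order 2 are: {e, r^2s}; {e, r^3s}; {e, r^4s}; {e, r^5}; … (11 in all).
So G has 11 subgroups of order 2.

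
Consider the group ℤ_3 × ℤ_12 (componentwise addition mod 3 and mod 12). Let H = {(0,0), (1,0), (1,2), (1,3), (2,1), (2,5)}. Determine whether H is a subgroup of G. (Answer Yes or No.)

(1,2) ∈ H but its inverse (2,10) ∉ H, so H is not a subgroup.

No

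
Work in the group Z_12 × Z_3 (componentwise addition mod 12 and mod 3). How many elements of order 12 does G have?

An element (a,b) has order lcm(ord(a), ord(b)); count pairs with lcm equal to 12.
Enumerating gives 16 such elements.

16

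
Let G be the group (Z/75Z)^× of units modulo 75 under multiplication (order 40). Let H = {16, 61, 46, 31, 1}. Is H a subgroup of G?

Yes

|H| = 5 divides |G| = 40, consistent with Lagrange.
H contains the identity, every element's inverse is in H, and H is closed under ·: it is a subgroup.
In fact H = ⟨16⟩.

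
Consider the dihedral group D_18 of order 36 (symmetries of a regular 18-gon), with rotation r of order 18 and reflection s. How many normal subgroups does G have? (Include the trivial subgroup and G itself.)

9

G has 45 subgroups. Checking conjugation-invariance by order — order 1: 1/1 normal; order 2: 1/19 normal; order 3: 1/1 normal; order 4: 0/9 normal; order 6: 1/7 normal; order 9: 1/1 normal; order 12: 0/3 normal; order 18: 3/3 normal; order 36: 1/1 normal.
Total normal subgroups: 9.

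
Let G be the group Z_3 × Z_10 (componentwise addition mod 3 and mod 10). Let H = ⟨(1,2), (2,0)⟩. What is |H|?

15

|⟨(1,2)⟩| = 15 and |⟨(2,0)⟩| = 3, so |H| is a multiple of lcm(15, 3) = 15 and divides |G| = 30.
Closing under the operation: H = {(0,0), (0,2), (0,4), (0,6), (0,8), (1,0), (1,2), (1,4), (1,6), (1,8), (2,0), (2,2), (2,4), (2,6), (2,8)}, so |H| = 15.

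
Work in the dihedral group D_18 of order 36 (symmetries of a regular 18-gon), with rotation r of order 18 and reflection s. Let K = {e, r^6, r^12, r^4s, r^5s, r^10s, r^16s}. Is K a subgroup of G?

No

|K| = 7 does not divide |G| = 36, so by Lagrange K is not a subgroup.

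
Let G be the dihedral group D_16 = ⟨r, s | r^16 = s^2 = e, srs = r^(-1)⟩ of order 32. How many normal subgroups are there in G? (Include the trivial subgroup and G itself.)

G has 36 subgroups. Checking conjugation-invariance by order — order 1: 1/1 normal; order 2: 1/17 normal; order 4: 1/9 normal; order 8: 1/5 normal; order 16: 3/3 normal; order 32: 1/1 normal.
Total normal subgroups: 8.

8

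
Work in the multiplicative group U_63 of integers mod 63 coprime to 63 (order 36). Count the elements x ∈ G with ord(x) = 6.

24

Enumerating element orders in G gives 24 elements of order 6.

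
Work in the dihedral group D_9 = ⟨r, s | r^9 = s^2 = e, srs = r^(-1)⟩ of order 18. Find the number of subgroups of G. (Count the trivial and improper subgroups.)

16

|G| = 18, so by Lagrange every subgroup order divides 18. Divisors: 1, 2, 3, 6, 9, 18.
Subgroups by order — order 1: 1; order 2: 9; order 3: 1; order 6: 3; order 9: 1; order 18: 1.
Total: 1 + 9 + 1 + 3 + 1 + 1 = 16.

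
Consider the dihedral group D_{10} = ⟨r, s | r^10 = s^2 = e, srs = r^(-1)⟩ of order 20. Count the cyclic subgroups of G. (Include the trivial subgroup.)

A cyclic subgroup of order d is generated by each of its φ(d) elements of order d, so the cyclic subgroups of order d number (#elements of order d)/φ(d).
Cyclic subgroups by order — order 1: 1; order 2: 11; order 5: 1; order 10: 1.
Total: 14.

14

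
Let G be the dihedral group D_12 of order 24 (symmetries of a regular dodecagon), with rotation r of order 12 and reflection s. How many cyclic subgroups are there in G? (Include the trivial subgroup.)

18

Group the elements of G by the cyclic subgroup they generate; each cyclic subgroup of order d accounts for φ(d) elements.
Cyclic subgroups by order — order 1: 1; order 2: 13; order 3: 1; order 4: 1; order 6: 1; order 12: 1.
Total: 18.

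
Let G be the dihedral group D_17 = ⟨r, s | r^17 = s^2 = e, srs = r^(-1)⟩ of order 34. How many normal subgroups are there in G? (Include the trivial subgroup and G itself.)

3

G has 20 subgroups. Checking conjugation-invariance by order — order 1: 1/1 normal; order 2: 0/17 normal; order 17: 1/1 normal; order 34: 1/1 normal.
Total normal subgroups: 3.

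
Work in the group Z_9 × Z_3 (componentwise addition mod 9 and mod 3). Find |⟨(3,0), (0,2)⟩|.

9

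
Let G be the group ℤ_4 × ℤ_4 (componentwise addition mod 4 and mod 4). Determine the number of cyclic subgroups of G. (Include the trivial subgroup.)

Each element a generates a cyclic subgroup ⟨a⟩; distinct elements may generate the same one (a cyclic group of order d has φ(d) generators).
Cyclic subgroups by order — order 1: 1; order 2: 3; order 4: 6.
Total: 10.

10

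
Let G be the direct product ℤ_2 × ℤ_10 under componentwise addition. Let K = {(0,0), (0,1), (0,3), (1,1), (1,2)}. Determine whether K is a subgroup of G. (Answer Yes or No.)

No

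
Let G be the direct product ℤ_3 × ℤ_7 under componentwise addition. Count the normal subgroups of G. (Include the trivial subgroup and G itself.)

4

G is abelian, so every subgroup is normal.
G has 4 subgroups in total, hence 4 normal subgroups.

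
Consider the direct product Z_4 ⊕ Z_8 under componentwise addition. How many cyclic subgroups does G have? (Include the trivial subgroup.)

Group the elements of G by the cyclic subgroup they generate; each cyclic subgroup of order d accounts for φ(d) elements.
Cyclic subgroups by order — order 1: 1; order 2: 3; order 4: 6; order 8: 4.
Total: 14.

14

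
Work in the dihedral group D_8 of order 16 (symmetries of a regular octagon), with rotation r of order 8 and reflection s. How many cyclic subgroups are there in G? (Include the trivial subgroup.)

Each element a generates a cyclic subgroup ⟨a⟩; distinct elements may generate the same one (a cyclic group of order d has φ(d) generators).
Cyclic subgroups by order — order 1: 1; order 2: 9; order 4: 1; order 8: 1.
Total: 12.

12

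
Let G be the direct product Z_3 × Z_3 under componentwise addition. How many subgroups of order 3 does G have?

|G| = 9 and 3 | 9, so subgroups of order 3 are possible by Lagrange.
The subgroups of order 3 are: {(0,0), (0,1), (0,2)}; {(0,0), (1,0), (2,0)}; {(0,0), (1,1), (2,2)}; {(0,0), (1,2), (2,1)}.
So G has 4 subgroups of order 3.

4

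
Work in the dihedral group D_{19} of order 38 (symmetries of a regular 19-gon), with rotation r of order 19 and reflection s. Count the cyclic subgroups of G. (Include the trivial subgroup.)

A cyclic subgroup of order d is generated by each of its φ(d) elements of order d, so the cyclic subgroups of order d number (#elements of order d)/φ(d).
Cyclic subgroups by order — order 1: 1; order 2: 19; order 19: 1.
Total: 21.

21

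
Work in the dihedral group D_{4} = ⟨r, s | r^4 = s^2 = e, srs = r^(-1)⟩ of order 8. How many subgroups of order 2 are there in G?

|G| = 8 and 2 | 8, so subgroups of order 2 are possible by Lagrange.
The subgroups of order 2 are: {e, r^2}; {e, r^2s}; {e, r^3s}; {e, rs}; … (5 in all).
So G has 5 subgroups of order 2.

5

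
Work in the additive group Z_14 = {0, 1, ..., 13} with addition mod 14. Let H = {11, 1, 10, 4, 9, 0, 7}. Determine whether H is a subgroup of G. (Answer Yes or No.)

No

1 ∈ H but its inverse 13 ∉ H, so H is not a subgroup.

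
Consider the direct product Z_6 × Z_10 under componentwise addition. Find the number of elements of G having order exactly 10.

An element (a,b) has order lcm(ord(a), ord(b)); count pairs with lcm equal to 10.
Enumerating gives 12 such elements.

12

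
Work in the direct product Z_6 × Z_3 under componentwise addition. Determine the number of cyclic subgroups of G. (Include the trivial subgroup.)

Group the elements of G by the cyclic subgroup they generate; each cyclic subgroup of order d accounts for φ(d) elements.
Cyclic subgroups by order — order 1: 1; order 2: 1; order 3: 4; order 6: 4.
Total: 10.

10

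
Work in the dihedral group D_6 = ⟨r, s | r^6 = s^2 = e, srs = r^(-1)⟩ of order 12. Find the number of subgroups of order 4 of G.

|G| = 12 and 4 | 12, so subgroups of order 4 are possible by Lagrange.
The subgroups of order 4 are: {e, r^3, r^2s, r^5s}; {e, r^3, s, r^3s}; {e, r^3, rs, r^4s}.
So G has 3 subgroups of order 4.

3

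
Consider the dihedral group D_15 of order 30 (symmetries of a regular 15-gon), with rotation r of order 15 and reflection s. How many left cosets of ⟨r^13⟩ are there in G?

2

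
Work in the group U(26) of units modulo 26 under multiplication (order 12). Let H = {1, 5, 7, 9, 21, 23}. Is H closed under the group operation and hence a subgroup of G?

No

23 ∈ H but its inverse 17 ∉ H, so H is not a subgroup.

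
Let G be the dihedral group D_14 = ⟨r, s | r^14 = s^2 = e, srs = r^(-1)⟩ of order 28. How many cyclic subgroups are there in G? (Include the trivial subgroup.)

18

Each element a generates a cyclic subgroup ⟨a⟩; distinct elements may generate the same one (a cyclic group of order d has φ(d) generators).
Cyclic subgroups by order — order 1: 1; order 2: 15; order 7: 1; order 14: 1.
Total: 18.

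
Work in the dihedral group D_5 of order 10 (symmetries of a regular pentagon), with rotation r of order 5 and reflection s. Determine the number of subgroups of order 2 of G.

5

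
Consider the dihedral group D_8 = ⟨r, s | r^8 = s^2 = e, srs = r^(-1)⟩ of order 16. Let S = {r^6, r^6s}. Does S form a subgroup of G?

The identity e ∉ S, so S is not a subgroup.

No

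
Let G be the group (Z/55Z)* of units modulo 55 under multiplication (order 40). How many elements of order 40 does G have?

0

No element of G has order 40 (even though 40 | 40).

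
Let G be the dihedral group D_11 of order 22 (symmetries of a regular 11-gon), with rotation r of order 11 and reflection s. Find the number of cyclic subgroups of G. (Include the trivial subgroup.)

Each element a generates a cyclic subgroup ⟨a⟩; distinct elements may generate the same one (a cyclic group of order d has φ(d) generators).
Cyclic subgroups by order — order 1: 1; order 2: 11; order 11: 1.
Total: 13.

13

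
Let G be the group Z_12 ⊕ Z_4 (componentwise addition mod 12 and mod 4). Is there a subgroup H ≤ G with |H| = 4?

4 | 48. A subgroup of order 4 is {(0,0), (0,1), (0,2), (0,3)}.

Yes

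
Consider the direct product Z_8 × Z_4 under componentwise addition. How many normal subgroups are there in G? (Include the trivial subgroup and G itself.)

22

G is abelian, so every subgroup is normal.
G has 22 subgroups in total, hence 22 normal subgroups.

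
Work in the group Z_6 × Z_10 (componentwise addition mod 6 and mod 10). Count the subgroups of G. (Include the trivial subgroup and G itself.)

|G| = 60, so by Lagrange every subgroup order divides 60. Divisors: 1, 2, 3, 4, 5, 6, 10, 12, 15, 20, 30, 60.
Subgroups by order — order 1: 1; order 2: 3; order 3: 1; order 4: 1; order 5: 1; order 6: 3; order 10: 3; order 12: 1; order 15: 1; order 20: 1; order 30: 3; order 60: 1.
Total: 1 + 3 + 1 + 1 + 1 + 3 + 3 + 1 + 1 + 1 + 3 + 1 = 20.

20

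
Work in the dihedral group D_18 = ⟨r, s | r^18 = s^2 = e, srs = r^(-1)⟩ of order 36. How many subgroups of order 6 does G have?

7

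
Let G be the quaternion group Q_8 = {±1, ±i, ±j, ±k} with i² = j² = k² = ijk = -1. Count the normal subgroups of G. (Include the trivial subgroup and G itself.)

6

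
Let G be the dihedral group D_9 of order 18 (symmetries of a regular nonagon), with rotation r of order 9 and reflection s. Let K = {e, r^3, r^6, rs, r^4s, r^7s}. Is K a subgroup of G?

|K| = 6 divides |G| = 18, consistent with Lagrange.
K contains the identity, every element's inverse is in K, and K is closed under ·: it is a subgroup.

Yes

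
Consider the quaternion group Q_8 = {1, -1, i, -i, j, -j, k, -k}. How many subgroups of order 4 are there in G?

|G| = 8 and 4 | 8, so subgroups of order 4 are possible by Lagrange.
The subgroups of order 4 are: {1, -1, i, -i}; {1, -1, j, -j}; {1, -1, k, -k}.
So G has 3 subgroups of order 4.

3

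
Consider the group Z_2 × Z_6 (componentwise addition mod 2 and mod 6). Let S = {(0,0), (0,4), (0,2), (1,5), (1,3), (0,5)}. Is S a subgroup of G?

(1,5) ∈ S but its inverse (1,1) ∉ S, so S is not a subgroup.

No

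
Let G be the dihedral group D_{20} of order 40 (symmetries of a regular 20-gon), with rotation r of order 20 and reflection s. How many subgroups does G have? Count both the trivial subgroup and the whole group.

|G| = 40, so by Lagrange every subgroup order divides 40. Divisors: 1, 2, 4, 5, 8, 10, 20, 40.
Subgroups by order — order 1: 1; order 2: 21; order 4: 11; order 5: 1; order 8: 5; order 10: 5; order 20: 3; order 40: 1.
Total: 1 + 21 + 11 + 1 + 5 + 5 + 3 + 1 = 48.

48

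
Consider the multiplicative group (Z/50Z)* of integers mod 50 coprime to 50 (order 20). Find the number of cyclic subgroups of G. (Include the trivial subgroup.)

Group the elements of G by the cyclic subgroup they generate; each cyclic subgroup of order d accounts for φ(d) elements.
Cyclic subgroups by order — order 1: 1; order 2: 1; order 4: 1; order 5: 1; order 10: 1; order 20: 1.
Total: 6.

6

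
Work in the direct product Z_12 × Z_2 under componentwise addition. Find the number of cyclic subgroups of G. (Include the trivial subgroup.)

12

Group the elements of G by the cyclic subgroup they generate; each cyclic subgroup of order d accounts for φ(d) elements.
Cyclic subgroups by order — order 1: 1; order 2: 3; order 3: 1; order 4: 2; order 6: 3; order 12: 2.
Total: 12.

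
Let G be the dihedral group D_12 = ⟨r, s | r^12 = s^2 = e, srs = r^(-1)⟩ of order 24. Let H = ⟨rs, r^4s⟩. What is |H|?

8

|⟨rs⟩| = 2 and |⟨r^4s⟩| = 2, so |H| is a multiple of lcm(2, 2) = 2 and divides |G| = 24.
Closing under the operation: H = {e, r^3, r^6, r^9, rs, r^4s, r^7s, r^10s}, so |H| = 8.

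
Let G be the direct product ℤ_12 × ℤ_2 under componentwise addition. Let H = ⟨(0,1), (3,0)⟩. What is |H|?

8

|⟨(0,1)⟩| = 2 and |⟨(3,0)⟩| = 4, so |H| is a multiple of lcm(2, 4) = 4 and divides |G| = 24.
Closing under the operation: H = {(0,0), (0,1), (3,0), (3,1), (6,0), (6,1), (9,0), (9,1)}, so |H| = 8.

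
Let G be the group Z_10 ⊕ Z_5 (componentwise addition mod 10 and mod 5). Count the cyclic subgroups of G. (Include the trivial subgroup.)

14

A cyclic subgroup of order d is generated by each of its φ(d) elements of order d, so the cyclic subgroups of order d number (#elements of order d)/φ(d).
Cyclic subgroups by order — order 1: 1; order 2: 1; order 5: 6; order 10: 6.
Total: 14.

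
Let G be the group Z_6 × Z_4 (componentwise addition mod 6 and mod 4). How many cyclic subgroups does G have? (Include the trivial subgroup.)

12

Group the elements of G by the cyclic subgroup they generate; each cyclic subgroup of order d accounts for φ(d) elements.
Cyclic subgroups by order — order 1: 1; order 2: 3; order 3: 1; order 4: 2; order 6: 3; order 12: 2.
Total: 12.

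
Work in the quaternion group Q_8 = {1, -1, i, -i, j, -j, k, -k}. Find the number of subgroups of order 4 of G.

|G| = 8 and 4 | 8, so subgroups of order 4 are possible by Lagrange.
The subgroups of order 4 are: {1, -1, i, -i}; {1, -1, j, -j}; {1, -1, k, -k}.
So G has 3 subgroups of order 4.

3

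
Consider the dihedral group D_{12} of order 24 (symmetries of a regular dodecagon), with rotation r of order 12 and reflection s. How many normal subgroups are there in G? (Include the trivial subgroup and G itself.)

9

G has 34 subgroups. Checking conjugation-invariance by order — order 1: 1/1 normal; order 2: 1/13 normal; order 3: 1/1 normal; order 4: 1/7 normal; order 6: 1/5 normal; order 8: 0/3 normal; order 12: 3/3 normal; order 24: 1/1 normal.
Total normal subgroups: 9.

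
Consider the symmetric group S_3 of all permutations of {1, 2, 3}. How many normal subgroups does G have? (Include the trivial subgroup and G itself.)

G has 6 subgroups. Checking conjugation-invariance by order — order 1: 1/1 normal; order 2: 0/3 normal; order 3: 1/1 normal; order 6: 1/1 normal.
Total normal subgroups: 3.

3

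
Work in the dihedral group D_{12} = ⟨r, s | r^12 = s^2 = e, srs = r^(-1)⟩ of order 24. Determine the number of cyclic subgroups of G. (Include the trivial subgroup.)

Each element a generates a cyclic subgroup ⟨a⟩; distinct elements may generate the same one (a cyclic group of order d has φ(d) generators).
Cyclic subgroups by order — order 1: 1; order 2: 13; order 3: 1; order 4: 1; order 6: 1; order 12: 1.
Total: 18.

18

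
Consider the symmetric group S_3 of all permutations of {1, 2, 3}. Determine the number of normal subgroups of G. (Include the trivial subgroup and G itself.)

3

G has 6 subgroups. Checking conjugation-invariance by order — order 1: 1/1 normal; order 2: 0/3 normal; order 3: 1/1 normal; order 6: 1/1 normal.
Total normal subgroups: 3.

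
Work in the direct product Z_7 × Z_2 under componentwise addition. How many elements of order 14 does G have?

6

An element (a,b) has order lcm(ord(a), ord(b)); count pairs with lcm equal to 14.
Enumerating gives 6 such elements.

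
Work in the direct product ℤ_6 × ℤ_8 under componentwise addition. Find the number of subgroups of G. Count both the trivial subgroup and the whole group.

22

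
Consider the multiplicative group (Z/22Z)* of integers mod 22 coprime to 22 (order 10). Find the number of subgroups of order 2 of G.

1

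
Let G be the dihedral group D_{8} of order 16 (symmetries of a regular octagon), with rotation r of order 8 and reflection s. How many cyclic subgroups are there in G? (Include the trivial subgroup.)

Group the elements of G by the cyclic subgroup they generate; each cyclic subgroup of order d accounts for φ(d) elements.
Cyclic subgroups by order — order 1: 1; order 2: 9; order 4: 1; order 8: 1.
Total: 12.

12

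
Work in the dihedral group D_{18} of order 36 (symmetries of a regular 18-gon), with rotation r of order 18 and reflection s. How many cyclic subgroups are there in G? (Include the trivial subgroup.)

24

Group the elements of G by the cyclic subgroup they generate; each cyclic subgroup of order d accounts for φ(d) elements.
Cyclic subgroups by order — order 1: 1; order 2: 19; order 3: 1; order 6: 1; order 9: 1; order 18: 1.
Total: 24.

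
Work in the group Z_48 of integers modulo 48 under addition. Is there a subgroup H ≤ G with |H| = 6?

Yes

6 | 48. A subgroup of order 6 is {0, 8, 16, 24, 32, 40}.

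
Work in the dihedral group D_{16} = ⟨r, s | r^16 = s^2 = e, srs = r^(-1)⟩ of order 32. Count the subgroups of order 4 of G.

|G| = 32 and 4 | 32, so subgroups of order 4 are possible by Lagrange.
The subgroups of order 4 are: {e, r^8, r^2s, r^10s}; {e, r^8, r^3s, r^11s}; {e, r^4, r^8, r^12}; {e, r^8, r^4s, r^12s}; … (9 in all).
So G has 9 subgroups of order 4.

9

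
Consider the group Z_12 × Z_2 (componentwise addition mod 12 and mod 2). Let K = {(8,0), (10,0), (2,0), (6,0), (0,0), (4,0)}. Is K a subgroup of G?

Yes

|K| = 6 divides |G| = 24, consistent with Lagrange.
K contains the identity, every element's inverse is in K, and K is closed under +: it is a subgroup.
In fact K = ⟨(10,0)⟩.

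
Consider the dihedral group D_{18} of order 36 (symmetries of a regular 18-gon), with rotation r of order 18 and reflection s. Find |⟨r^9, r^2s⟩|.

4

|⟨r^9⟩| = 2 and |⟨r^2s⟩| = 2, so |H| is a multiple of lcm(2, 2) = 2 and divides |G| = 36.
Closing under the operation: H = {e, r^9, r^2s, r^11s}, so |H| = 4.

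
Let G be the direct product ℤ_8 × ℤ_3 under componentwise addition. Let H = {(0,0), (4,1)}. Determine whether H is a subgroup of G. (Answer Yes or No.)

No

(4,1) ∈ H but its inverse (4,2) ∉ H, so H is not a subgroup.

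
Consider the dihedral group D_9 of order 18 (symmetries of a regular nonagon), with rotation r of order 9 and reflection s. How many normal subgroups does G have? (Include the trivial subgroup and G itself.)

G has 16 subgroups. Checking conjugation-invariance by order — order 1: 1/1 normal; order 2: 0/9 normal; order 3: 1/1 normal; order 6: 0/3 normal; order 9: 1/1 normal; order 18: 1/1 normal.
Total normal subgroups: 4.

4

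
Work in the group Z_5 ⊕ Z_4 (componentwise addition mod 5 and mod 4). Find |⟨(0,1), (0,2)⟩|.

4

|⟨(0,1)⟩| = 4 and |⟨(0,2)⟩| = 2, so |H| is a multiple of lcm(4, 2) = 4 and divides |G| = 20.
Closing under the operation: H = {(0,0), (0,1), (0,2), (0,3)}, so |H| = 4.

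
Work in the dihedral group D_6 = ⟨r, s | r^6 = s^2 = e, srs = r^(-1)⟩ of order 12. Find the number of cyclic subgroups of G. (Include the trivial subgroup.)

10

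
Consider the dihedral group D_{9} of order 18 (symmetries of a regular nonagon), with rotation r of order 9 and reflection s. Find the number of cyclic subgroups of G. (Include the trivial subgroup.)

Each element a generates a cyclic subgroup ⟨a⟩; distinct elements may generate the same one (a cyclic group of order d has φ(d) generators).
Cyclic subgroups by order — order 1: 1; order 2: 9; order 3: 1; order 9: 1.
Total: 12.

12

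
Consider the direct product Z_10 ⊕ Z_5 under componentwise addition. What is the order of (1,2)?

10

The order of (1,2) in Z_10 × Z_5 is lcm(ord(1) in Z_10, ord(2) in Z_5).
ord(1) = 10 and ord(2) = 5, so |⟨(1,2)⟩| = lcm(10, 5) = 10.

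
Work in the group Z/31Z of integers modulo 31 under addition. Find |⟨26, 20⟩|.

|⟨26⟩| = 31 and |⟨20⟩| = 31, so |H| is a multiple of lcm(31, 31) = 31 and divides |G| = 31.
Closing {26, 20} under the group operation gives all of G, so |H| = 31.

31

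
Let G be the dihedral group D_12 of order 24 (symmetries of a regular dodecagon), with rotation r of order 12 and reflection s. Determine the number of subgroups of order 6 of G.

|G| = 24 and 6 | 24, so subgroups of order 6 are possible by Lagrange.
The subgroups of order 6 are: {e, r^2, r^4, r^6, r^8, r^10}; {e, r^4, r^8, r^2s, r^6s, r^10s}; {e, r^4, r^8, r^3s, r^7s, r^11s}; {e, r^4, r^8, s, r^4s, r^8s}; … (5 in all).
So G has 5 subgroups of order 6.

5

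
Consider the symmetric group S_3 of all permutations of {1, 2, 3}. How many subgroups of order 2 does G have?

3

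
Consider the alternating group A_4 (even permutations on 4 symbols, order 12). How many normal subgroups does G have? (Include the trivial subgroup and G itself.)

3

G has 10 subgroups. Checking conjugation-invariance by order — order 1: 1/1 normal; order 2: 0/3 normal; order 3: 0/4 normal; order 4: 1/1 normal; order 12: 1/1 normal.
Total normal subgroups: 3.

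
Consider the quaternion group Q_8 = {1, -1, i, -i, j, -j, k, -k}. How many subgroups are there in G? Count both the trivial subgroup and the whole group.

|G| = 8, so by Lagrange every subgroup order divides 8. Divisors: 1, 2, 4, 8.
Subgroups by order — order 1: 1; order 2: 1; order 4: 3; order 8: 1.
Total: 1 + 1 + 3 + 1 = 6.

6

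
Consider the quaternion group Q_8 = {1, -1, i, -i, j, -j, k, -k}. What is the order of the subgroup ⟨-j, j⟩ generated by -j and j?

4

|⟨-j⟩| = 4 and |⟨j⟩| = 4, so |H| is a multiple of lcm(4, 4) = 4 and divides |G| = 8.
Closing under the operation: H = {1, -1, j, -j}, so |H| = 4.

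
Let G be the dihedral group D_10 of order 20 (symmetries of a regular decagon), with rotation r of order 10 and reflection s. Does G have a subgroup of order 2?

2 | 20. A subgroup of order 2 is {e, r^2s}.

Yes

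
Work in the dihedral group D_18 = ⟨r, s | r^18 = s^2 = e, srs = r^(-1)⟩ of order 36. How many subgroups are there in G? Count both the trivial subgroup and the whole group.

|G| = 36, so by Lagrange every subgroup order divides 36. Divisors: 1, 2, 3, 4, 6, 9, 12, 18, 36.
Subgroups by order — order 1: 1; order 2: 19; order 3: 1; order 4: 9; order 6: 7; order 9: 1; order 12: 3; order 18: 3; order 36: 1.
Total: 1 + 19 + 1 + 9 + 7 + 1 + 3 + 3 + 1 = 45.

45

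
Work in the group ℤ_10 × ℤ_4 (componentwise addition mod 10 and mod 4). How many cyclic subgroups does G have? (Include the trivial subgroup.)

Group the elements of G by the cyclic subgroup they generate; each cyclic subgroup of order d accounts for φ(d) elements.
Cyclic subgroups by order — order 1: 1; order 2: 3; order 4: 2; order 5: 1; order 10: 3; order 20: 2.
Total: 12.

12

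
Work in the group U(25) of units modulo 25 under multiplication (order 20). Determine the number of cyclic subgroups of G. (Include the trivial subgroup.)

Each element a generates a cyclic subgroup ⟨a⟩; distinct elements may generate the same one (a cyclic group of order d has φ(d) generators).
Cyclic subgroups by order — order 1: 1; order 2: 1; order 4: 1; order 5: 1; order 10: 1; order 20: 1.
Total: 6.

6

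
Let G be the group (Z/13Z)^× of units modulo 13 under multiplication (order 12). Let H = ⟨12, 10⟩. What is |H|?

|⟨12⟩| = 2 and |⟨10⟩| = 6, so |H| is a multiple of lcm(2, 6) = 6 and divides |G| = 12.
Closing under the operation: H = {1, 3, 4, 9, 10, 12}, so |H| = 6.

6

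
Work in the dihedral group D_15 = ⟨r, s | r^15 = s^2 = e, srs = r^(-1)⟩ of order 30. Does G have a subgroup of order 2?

Yes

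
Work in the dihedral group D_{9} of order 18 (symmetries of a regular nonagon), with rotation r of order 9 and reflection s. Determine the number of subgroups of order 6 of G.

3

|G| = 18 and 6 | 18, so subgroups of order 6 are possible by Lagrange.
The subgroups of order 6 are: {e, r^3, r^6, r^2s, r^5s, r^8s}; {e, r^3, r^6, s, r^3s, r^6s}; {e, r^3, r^6, rs, r^4s, r^7s}.
So G has 3 subgroups of order 6.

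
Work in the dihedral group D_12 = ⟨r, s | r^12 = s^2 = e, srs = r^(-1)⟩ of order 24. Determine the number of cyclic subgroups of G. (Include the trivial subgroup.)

18

Each element a generates a cyclic subgroup ⟨a⟩; distinct elements may generate the same one (a cyclic group of order d has φ(d) generators).
Cyclic subgroups by order — order 1: 1; order 2: 13; order 3: 1; order 4: 1; order 6: 1; order 12: 1.
Total: 18.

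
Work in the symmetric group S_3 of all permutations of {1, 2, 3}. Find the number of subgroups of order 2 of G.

3

|G| = 6 and 2 | 6, so subgroups of order 2 are possible by Lagrange.
The subgroups of order 2 are: {e, (1 2)}; {e, (1 3)}; {e, (2 3)}.
So G has 3 subgroups of order 2.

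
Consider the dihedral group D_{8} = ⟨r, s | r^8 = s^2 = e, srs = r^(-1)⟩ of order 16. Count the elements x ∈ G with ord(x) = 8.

4

The elements of order 8 are: r, r^3, r^5, r^7.
That's 4.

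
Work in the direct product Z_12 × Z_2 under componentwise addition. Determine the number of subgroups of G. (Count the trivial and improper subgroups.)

16

|G| = 24, so by Lagrange every subgroup order divides 24. Divisors: 1, 2, 3, 4, 6, 8, 12, 24.
Subgroups by order — order 1: 1; order 2: 3; order 3: 1; order 4: 3; order 6: 3; order 8: 1; order 12: 3; order 24: 1.
Total: 1 + 3 + 1 + 3 + 3 + 1 + 3 + 1 = 16.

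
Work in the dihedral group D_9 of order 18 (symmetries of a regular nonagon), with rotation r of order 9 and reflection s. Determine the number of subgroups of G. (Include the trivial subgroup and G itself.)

|G| = 18, so by Lagrange every subgroup order divides 18. Divisors: 1, 2, 3, 6, 9, 18.
Subgroups by order — order 1: 1; order 2: 9; order 3: 1; order 6: 3; order 9: 1; order 18: 1.
Total: 1 + 9 + 1 + 3 + 1 + 1 = 16.

16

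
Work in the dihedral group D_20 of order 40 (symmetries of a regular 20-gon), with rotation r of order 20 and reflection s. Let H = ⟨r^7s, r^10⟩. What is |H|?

4

|⟨r^7s⟩| = 2 and |⟨r^10⟩| = 2, so |H| is a multiple of lcm(2, 2) = 2 and divides |G| = 40.
Closing under the operation: H = {e, r^10, r^7s, r^17s}, so |H| = 4.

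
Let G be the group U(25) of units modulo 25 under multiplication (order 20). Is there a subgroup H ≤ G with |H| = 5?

5 | 20. A subgroup of order 5 is {1, 6, 11, 16, 21}.

Yes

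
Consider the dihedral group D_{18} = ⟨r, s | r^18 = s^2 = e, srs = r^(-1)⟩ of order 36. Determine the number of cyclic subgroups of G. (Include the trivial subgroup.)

Each element a generates a cyclic subgroup ⟨a⟩; distinct elements may generate the same one (a cyclic group of order d has φ(d) generators).
Cyclic subgroups by order — order 1: 1; order 2: 19; order 3: 1; order 6: 1; order 9: 1; order 18: 1.
Total: 24.

24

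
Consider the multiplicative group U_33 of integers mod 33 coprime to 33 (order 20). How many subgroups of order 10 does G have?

3

|G| = 20 and 10 | 20, so subgroups of order 10 are possible by Lagrange.
The subgroups of order 10 are: {1, 4, 7, 10, 13, 16, 19, 25, 28, 31}; {1, 4, 5, 14, 16, 20, 23, 25, 26, 31}; {1, 2, 4, 8, 16, 17, 25, 29, 31, 32}.
So G has 3 subgroups of order 10.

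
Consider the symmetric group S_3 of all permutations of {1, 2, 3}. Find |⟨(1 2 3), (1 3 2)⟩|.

3

|⟨(1 2 3)⟩| = 3 and |⟨(1 3 2)⟩| = 3, so |H| is a multiple of lcm(3, 3) = 3 and divides |G| = 6.
Closing under the operation: H = {e, (1 2 3), (1 3 2)}, so |H| = 3.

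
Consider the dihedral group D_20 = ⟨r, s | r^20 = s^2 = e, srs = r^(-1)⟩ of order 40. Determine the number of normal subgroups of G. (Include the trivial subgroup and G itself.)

9

G has 48 subgroups. Checking conjugation-invariance by order — order 1: 1/1 normal; order 2: 1/21 normal; order 4: 1/11 normal; order 5: 1/1 normal; order 8: 0/5 normal; order 10: 1/5 normal; order 20: 3/3 normal; order 40: 1/1 normal.
Total normal subgroups: 9.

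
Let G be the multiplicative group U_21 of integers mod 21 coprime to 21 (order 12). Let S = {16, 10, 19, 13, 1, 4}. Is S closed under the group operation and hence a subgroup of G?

Yes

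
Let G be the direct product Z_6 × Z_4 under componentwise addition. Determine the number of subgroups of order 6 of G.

3

|G| = 24 and 6 | 24, so subgroups of order 6 are possible by Lagrange.
The subgroups of order 6 are: {(0,0), (0,2), (2,0), (2,2), (4,0), (4,2)}; {(0,0), (1,0), (2,0), (3,0), (4,0), (5,0)}; {(0,0), (1,2), (2,0), (3,2), (4,0), (5,2)}.
So G has 3 subgroups of order 6.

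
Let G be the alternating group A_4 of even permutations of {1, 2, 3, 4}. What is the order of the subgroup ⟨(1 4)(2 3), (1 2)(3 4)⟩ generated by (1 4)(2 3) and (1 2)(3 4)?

4

|⟨(1 4)(2 3)⟩| = 2 and |⟨(1 2)(3 4)⟩| = 2, so |H| is a multiple of lcm(2, 2) = 2 and divides |G| = 12.
Closing under the operation: H = {e, (1 2)(3 4), (1 3)(2 4), (1 4)(2 3)}, so |H| = 4.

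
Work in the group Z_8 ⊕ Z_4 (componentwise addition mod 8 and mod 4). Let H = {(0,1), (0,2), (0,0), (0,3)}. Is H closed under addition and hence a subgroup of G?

|H| = 4 divides |G| = 32, consistent with Lagrange.
H contains the identity, every element's inverse is in H, and H is closed under +: it is a subgroup.
In fact H = ⟨(0,1)⟩.

Yes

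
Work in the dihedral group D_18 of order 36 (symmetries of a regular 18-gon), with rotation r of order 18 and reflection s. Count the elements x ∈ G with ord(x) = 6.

The elements of order 6 are: r^3, r^15.
That's 2.

2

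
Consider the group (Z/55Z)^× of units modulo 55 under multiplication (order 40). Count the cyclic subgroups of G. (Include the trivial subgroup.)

Group the elements of G by the cyclic subgroup they generate; each cyclic subgroup of order d accounts for φ(d) elements.
Cyclic subgroups by order — order 1: 1; order 2: 3; order 4: 2; order 5: 1; order 10: 3; order 20: 2.
Total: 12.

12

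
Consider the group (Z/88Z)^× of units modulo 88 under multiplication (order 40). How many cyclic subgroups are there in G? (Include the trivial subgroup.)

Each element a generates a cyclic subgroup ⟨a⟩; distinct elements may generate the same one (a cyclic group of order d has φ(d) generators).
Cyclic subgroups by order — order 1: 1; order 2: 7; order 5: 1; order 10: 7.
Total: 16.

16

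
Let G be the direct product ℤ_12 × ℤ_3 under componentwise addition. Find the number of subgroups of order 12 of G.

|G| = 36 and 12 | 36, so subgroups of order 12 are possible by Lagrange.
The subgroups of order 12 are: {(0,0), (0,1), (0,2), (3,0), (3,1), (3,2), (6,0), (6,1), (6,2), (9,0), (9,1), (9,2)}; {(0,0), (1,0), (2,0), (3,0), (4,0), (5,0), (6,0), (7,0), (8,0), (9,0), (10,0), (11,0)}; {(0,0), (1,1), (2,2), (3,0), (4,1), (5,2), (6,0), (7,1), (8,2), (9,0), (10,1), (11,2)}; {(0,0), (1,2), (2,1), (3,0), (4,2), (5,1), (6,0), (7,2), (8,1), (9,0), (10,2), (11,1)}.
So G has 4 subgroups of order 12.

4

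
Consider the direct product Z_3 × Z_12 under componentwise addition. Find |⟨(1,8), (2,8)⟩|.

|⟨(1,8)⟩| = 3 and |⟨(2,8)⟩| = 3, so |H| is a multiple of lcm(3, 3) = 3 and divides |G| = 36.
Closing under the operation: H = {(0,0), (0,4), (0,8), (1,0), (1,4), (1,8), (2,0), (2,4), (2,8)}, so |H| = 9.

9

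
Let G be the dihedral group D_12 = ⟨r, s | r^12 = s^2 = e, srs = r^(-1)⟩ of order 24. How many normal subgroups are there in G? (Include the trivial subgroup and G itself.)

9

G has 34 subgroups. Checking conjugation-invariance by order — order 1: 1/1 normal; order 2: 1/13 normal; order 3: 1/1 normal; order 4: 1/7 normal; order 6: 1/5 normal; order 8: 0/3 normal; order 12: 3/3 normal; order 24: 1/1 normal.
Total normal subgroups: 9.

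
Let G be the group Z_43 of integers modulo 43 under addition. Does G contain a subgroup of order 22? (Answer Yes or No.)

22 does not divide |G| = 43, so by Lagrange no subgroup of order 22 exists.

No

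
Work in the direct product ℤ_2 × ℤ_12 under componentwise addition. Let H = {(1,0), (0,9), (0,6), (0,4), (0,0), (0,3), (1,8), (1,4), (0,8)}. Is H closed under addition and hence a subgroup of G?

No

|H| = 9 does not divide |G| = 24, so by Lagrange H is not a subgroup.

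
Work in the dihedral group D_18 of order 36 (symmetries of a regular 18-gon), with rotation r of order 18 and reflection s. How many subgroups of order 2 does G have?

19

|G| = 36 and 2 | 36, so subgroups of order 2 are possible by Lagrange.
The subgroups of order 2 are: {e, r^10s}; {e, r^11s}; {e, r^12s}; {e, r^13s}; … (19 in all).
So G has 19 subgroups of order 2.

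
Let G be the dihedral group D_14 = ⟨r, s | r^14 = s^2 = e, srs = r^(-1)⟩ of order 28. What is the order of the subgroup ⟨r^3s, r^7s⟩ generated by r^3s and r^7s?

|⟨r^3s⟩| = 2 and |⟨r^7s⟩| = 2, so |H| is a multiple of lcm(2, 2) = 2 and divides |G| = 28.
Closing under the operation: H = {e, r^2, r^4, r^6, r^8, r^10, r^12, rs, r^3s, r^5s, r^7s, r^9s, r^11s, r^13s}, so |H| = 14.

14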